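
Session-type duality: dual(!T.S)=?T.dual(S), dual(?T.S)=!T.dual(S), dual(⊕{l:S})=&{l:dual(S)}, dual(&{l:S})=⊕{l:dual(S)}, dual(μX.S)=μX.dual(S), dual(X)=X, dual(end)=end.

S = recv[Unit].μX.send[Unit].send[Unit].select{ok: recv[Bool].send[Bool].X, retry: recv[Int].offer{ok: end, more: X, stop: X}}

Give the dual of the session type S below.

recv[Unit] ↦ send[Unit]
  μX ↦ μX  (binder kept)
    send[Unit] ↦ recv[Unit]
      send[Unit] ↦ recv[Unit]
        select{ok,retry} ↦ offer{ok,retry}  (⊕→&)
          [ok]
            recv[Bool] ↦ send[Bool]
              send[Bool] ↦ recv[Bool]
                X self-dual
          [retry]
            recv[Int] ↦ send[Int]
              offer{ok,more,stop} ↦ select{ok,more,stop}  (offer→select)
                [ok]
                  end self-dual
                [more]
                  X self-dual
                [stop]
                  X self-dual

send[Unit].μX.recv[Unit].recv[Unit].offer{ok: send[Bool].recv[Bool].X, retry: send[Int].select{ok: end, more: X, stop: X}}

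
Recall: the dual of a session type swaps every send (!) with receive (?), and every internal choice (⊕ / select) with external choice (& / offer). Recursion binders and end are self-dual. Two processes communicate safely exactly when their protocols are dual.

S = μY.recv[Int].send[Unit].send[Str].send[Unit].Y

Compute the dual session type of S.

μY ↦ μY  (μ self-dual)
  recv[Int] ↦ send[Int]
    send[Unit] ↦ recv[Unit]
      send[Str] ↦ recv[Str]
        send[Unit] ↦ recv[Unit]
          Y self-dual

μY.send[Int].recv[Unit].recv[Str].recv[Unit].Y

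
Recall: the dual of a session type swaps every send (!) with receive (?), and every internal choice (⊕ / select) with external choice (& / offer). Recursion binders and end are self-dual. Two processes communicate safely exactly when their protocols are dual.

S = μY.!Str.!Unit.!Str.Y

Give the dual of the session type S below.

μY → μY  (μ self-dual)
  !Str → ?Str
    !Unit → ?Unit
      !Str → ?Str
        Y ↦ Y

μY.?Str.?Unit.?Str.Y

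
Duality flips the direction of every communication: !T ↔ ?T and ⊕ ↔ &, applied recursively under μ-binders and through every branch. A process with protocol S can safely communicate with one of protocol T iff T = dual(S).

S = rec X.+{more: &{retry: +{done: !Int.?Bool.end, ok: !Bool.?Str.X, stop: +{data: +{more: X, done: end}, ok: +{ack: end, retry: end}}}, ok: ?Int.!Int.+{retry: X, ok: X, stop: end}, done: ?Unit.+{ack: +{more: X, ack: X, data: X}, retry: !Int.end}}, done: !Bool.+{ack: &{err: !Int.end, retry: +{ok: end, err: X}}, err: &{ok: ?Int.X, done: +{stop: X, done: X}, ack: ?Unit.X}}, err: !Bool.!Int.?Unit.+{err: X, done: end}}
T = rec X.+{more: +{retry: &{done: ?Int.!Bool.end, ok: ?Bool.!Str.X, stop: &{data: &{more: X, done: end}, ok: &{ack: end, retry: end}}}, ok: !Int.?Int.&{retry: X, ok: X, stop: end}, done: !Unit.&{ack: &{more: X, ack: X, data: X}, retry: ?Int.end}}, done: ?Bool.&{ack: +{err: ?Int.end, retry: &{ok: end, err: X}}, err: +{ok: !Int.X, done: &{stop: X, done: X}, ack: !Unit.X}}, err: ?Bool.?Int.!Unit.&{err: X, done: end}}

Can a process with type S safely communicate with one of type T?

rec X vs rec X  match (binder kept)
  +{more,done,err} vs +{more,done,err}  ✗ choice polarity not flipped — not dual

NO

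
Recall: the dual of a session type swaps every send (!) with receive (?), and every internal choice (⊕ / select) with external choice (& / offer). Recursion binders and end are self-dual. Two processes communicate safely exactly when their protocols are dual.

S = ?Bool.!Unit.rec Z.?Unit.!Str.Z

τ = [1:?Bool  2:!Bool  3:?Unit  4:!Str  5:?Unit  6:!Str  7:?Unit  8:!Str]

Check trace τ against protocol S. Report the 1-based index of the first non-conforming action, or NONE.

2

[1] ?Bool  ✓  state: !Unit.rec Z.…
[2] got !Bool, protocol expects !Unit  ✗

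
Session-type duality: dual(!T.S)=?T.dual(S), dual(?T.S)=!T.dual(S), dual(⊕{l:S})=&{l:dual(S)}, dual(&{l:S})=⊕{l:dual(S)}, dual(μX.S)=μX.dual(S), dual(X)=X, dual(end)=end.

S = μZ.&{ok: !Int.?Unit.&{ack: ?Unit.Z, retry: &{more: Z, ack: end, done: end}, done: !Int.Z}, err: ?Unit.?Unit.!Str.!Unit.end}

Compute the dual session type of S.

μZ ↦ μZ  (binder kept)
  &{ok,err} ↦ ⊕{ok,err}  (&→⊕)
    case ok:
      !Int ↦ ?Int
        ?Unit ↦ !Unit
          &{ack,retry,done} ↦ ⊕{ack,retry,done}  (&→⊕)
            case ack:
              ?Unit ↦ !Unit
                Z ↦ Z
            case retry:
              &{more,ack,done} ↦ ⊕{more,ack,done}  (&→⊕)
                case more:
                  Z ↦ Z
                case ack:
                  end ↦ end
                case done:
                  end ↦ end
            case done:
              !Int ↦ ?Int
                Z ↦ Z
    case err:
      ?Unit ↦ !Unit
        ?Unit ↦ !Unit
          !Str ↦ ?Str
            !Unit ↦ ?Unit
              end ↦ end

μZ.⊕{ok: ?Int.!Unit.⊕{ack: !Unit.Z, retry: ⊕{more: Z, ack: end, done: end}, done: ?Int.Z}, err: !Unit.!Unit.?Str.?Unit.end}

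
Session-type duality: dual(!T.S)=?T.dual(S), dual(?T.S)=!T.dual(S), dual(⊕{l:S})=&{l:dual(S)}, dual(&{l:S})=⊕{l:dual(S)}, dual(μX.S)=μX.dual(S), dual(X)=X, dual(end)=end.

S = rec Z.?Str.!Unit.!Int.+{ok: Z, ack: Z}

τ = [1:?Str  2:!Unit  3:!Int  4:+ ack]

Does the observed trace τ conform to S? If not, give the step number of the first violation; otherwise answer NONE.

NONE

[1] ?Str  ✓  cont: !Unit.!Int.+{ok: rec Z.…, ack: rec Z.…}
[2] !Unit  ✓  cont: !Int.+{ok: rec Z.…, ack: rec Z.…}
[3] !Int  ✓  cont: +{ok: rec Z.…, ack: rec Z.…}
[4] + ack  ✓  cont: rec Z.…
trace exhausted — no violation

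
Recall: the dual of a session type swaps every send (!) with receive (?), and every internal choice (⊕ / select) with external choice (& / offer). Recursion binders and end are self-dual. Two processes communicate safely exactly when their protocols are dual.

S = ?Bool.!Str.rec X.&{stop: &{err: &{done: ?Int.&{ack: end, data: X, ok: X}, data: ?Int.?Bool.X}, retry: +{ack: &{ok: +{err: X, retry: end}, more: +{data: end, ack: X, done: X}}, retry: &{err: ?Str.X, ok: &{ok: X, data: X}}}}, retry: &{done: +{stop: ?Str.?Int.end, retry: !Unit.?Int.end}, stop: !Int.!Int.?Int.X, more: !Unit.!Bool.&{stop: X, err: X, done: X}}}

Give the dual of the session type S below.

?Bool ↦ !Bool
  !Str ↦ ?Str
    rec X ↦ rec X  (rec unchanged)
      &{stop,retry} ↦ +{stop,retry}  (offer→select)
        [stop]
          &{err,retry} ↦ +{err,retry}  (offer→select)
            [err]
              &{done,data} ↦ +{done,data}  (offer→select)
                [done]
                  ?Int ↦ !Int
                    &{ack,data,ok} ↦ +{ack,data,ok}  (offer→select)
                      [ack]
                        dual(end) = end
                      [data]
                        dual(X) = X
                      [ok]
                        dual(X) = X
                [data]
                  ?Int ↦ !Int
                    ?Bool ↦ !Bool
                      dual(X) = X
            [retry]
              +{ack,retry} ↦ &{ack,retry}  (⊕→&)
                [ack]
                  &{ok,more} ↦ +{ok,more}  (offer→select)
                    [ok]
                      +{err,retry} ↦ &{err,retry}  (⊕→&)
                        [err]
                          dual(X) = X
                        [retry]
                          dual(end) = end
                    [more]
                      +{data,ack,done} ↦ &{data,ack,done}  (⊕→&)
                        [data]
                          dual(end) = end
                        [ack]
                          dual(X) = X
                        [done]
                          dual(X) = X
                [retry]
                  &{err,ok} ↦ +{err,ok}  (offer→select)
                    [err]
                      ?Str ↦ !Str
                        dual(X) = X
                    [ok]
                      &{ok,data} ↦ +{ok,data}  (offer→select)
                        [ok]
                          dual(X) = X
                        [data]
                          dual(X) = X
        [retry]
          &{done,stop,more} ↦ +{done,stop,more}  (offer→select)
            [done]
              +{stop,retry} ↦ &{stop,retry}  (⊕→&)
                [stop]
                  ?Str ↦ !Str
                    ?Int ↦ !Int
                      dual(end) = end
                [retry]
                  !Unit ↦ ?Unit
                    ?Int ↦ !Int
                      dual(end) = end
            [stop]
              !Int ↦ ?Int
                !Int ↦ ?Int
                  ?Int ↦ !Int
                    dual(X) = X
            [more]
              !Unit ↦ ?Unit
                !Bool ↦ ?Bool
                  &{stop,err,done} ↦ +{stop,err,done}  (offer→select)
                    [stop]
                      dual(X) = X
                    [err]
                      dual(X) = X
                    [done]
                      dual(X) = X

!Bool.?Str.rec X.+{stop: +{err: +{done: !Int.+{ack: end, data: X, ok: X}, data: !Int.!Bool.X}, retry: &{ack: +{ok: &{err: X, retry: end}, more: &{data: end, ack: X, done: X}}, retry: +{err: !Str.X, ok: +{ok: X, data: X}}}}, retry: +{done: &{stop: !Str.!Int.end, retry: ?Unit.!Int.end}, stop: ?Int.?Int.!Int.X, more: ?Unit.?Bool.+{stop: X, err: X, done: X}}}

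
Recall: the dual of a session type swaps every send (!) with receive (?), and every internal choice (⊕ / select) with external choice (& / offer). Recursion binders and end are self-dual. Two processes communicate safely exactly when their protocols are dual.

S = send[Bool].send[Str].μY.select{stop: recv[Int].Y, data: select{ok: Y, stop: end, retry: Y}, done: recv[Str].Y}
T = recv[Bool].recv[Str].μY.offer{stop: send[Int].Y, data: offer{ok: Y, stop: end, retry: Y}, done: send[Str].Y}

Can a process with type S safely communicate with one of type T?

YES

send[Bool] ‖ recv[Bool]  ✓
  send[Str] ‖ recv[Str]  ✓
    μY ‖ μY  ✓ (binder kept)
      select{stop,data,done} ‖ offer{stop,data,done}  ✓ label sets agree
        [stop]
          recv[Int] ‖ send[Int]  ✓
            Y ‖ Y  ✓
        [data]
          select{ok,stop,retry} ‖ offer{ok,stop,retry}  ✓ label sets agree
            [ok]
              Y ‖ Y  ✓
            [stop]
              end ‖ end  ✓
            [retry]
              Y ‖ Y  ✓
        [done]
          recv[Str] ‖ send[Str]  ✓
            Y ‖ Y  ✓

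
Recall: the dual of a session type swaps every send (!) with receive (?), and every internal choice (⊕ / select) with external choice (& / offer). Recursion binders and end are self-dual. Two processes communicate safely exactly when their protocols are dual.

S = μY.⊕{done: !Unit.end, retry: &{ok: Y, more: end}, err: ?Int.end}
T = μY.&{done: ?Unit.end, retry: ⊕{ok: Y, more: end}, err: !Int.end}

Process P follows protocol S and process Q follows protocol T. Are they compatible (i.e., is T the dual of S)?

μY | μY  ✓ (binder kept)
  ⊕{done,retry,err} | &{done,retry,err}  ✓ same labels
    • done:
      !Unit | ?Unit  ✓
        end | end  ✓
    • retry:
      &{ok,more} | ⊕{ok,more}  ✓ same labels
        • ok:
          Y | Y  ✓
        • more:
          end | end  ✓
    • err:
      ?Int | !Int  ✓
        end | end  ✓

YES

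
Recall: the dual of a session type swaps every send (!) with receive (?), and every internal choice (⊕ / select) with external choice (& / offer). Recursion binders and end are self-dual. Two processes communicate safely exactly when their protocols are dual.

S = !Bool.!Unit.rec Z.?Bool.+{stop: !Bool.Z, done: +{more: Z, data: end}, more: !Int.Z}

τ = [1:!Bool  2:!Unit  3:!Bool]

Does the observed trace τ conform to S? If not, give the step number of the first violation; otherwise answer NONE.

3

@1 !Bool  ok  now at !Unit.rec Z.…
@2 !Unit  ok  now at rec Z.…
@3 got !Bool, protocol expects ?Bool  ✗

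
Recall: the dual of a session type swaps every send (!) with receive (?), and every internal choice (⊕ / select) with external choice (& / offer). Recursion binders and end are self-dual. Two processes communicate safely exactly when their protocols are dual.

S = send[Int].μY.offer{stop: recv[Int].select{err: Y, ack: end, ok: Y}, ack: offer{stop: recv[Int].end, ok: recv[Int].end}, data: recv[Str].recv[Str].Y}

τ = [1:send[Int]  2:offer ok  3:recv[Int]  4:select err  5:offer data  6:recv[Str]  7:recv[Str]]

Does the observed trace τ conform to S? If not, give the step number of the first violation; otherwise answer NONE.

2

@1 send[Int]  ok  cont: μY.…
@2 got offer ok, protocol expects offer stop or offer ack or offer data  ✗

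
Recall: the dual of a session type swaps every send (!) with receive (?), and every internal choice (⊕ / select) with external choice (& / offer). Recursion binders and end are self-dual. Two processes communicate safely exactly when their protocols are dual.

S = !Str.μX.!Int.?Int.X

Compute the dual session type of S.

?Str.μX.?Int.!Int.X

!Str ↦ ?Str
  μX ↦ μX  (μ self-dual)
    !Int ↦ ?Int
      ?Int ↦ !Int
        X ↦ X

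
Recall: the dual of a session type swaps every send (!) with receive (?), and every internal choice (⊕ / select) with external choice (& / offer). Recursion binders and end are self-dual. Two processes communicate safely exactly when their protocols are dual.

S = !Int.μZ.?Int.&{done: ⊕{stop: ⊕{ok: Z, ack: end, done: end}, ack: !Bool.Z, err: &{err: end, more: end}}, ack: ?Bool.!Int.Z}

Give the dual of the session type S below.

!Int ↦ ?Int
  μZ ↦ μZ  (μ self-dual)
    ?Int ↦ !Int
      &{done,ack} ↦ ⊕{done,ack}  (external→internal)
        case done:
          ⊕{stop,ack,err} ↦ &{stop,ack,err}  (select→offer)
            case stop:
              ⊕{ok,ack,done} ↦ &{ok,ack,done}  (select→offer)
                case ok:
                  Z ↦ Z
                case ack:
                  end ↦ end
                case done:
                  end ↦ end
            case ack:
              !Bool ↦ ?Bool
                Z ↦ Z
            case err:
              &{err,more} ↦ ⊕{err,more}  (external→internal)
                case err:
                  end ↦ end
                case more:
                  end ↦ end
        case ack:
          ?Bool ↦ !Bool
            !Int ↦ ?Int
              Z ↦ Z

?Int.μZ.!Int.⊕{done: &{stop: &{ok: Z, ack: end, done: end}, ack: ?Bool.Z, err: ⊕{err: end, more: end}}, ack: !Bool.?Int.Z}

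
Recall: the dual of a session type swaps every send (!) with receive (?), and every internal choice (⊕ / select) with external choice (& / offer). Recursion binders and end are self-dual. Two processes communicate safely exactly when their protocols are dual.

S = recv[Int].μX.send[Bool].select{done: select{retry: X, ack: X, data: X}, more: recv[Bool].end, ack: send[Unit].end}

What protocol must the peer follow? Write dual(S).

send[Int].μX.recv[Bool].offer{done: offer{retry: X, ack: X, data: X}, more: send[Bool].end, ack: recv[Unit].end}

recv[Int] = send[Int]
  μX = μX  (μ self-dual)
    send[Bool] = recv[Bool]
      select{done,more,ack} = offer{done,more,ack}  (⊕→&)
        [done]
          select{retry,ack,data} = offer{retry,ack,data}  (⊕→&)
            [retry]
              dual(X) = X
            [ack]
              dual(X) = X
            [data]
              dual(X) = X
        [more]
          recv[Bool] = send[Bool]
            dual(end) = end
        [ack]
          send[Unit] = recv[Unit]
            dual(end) = end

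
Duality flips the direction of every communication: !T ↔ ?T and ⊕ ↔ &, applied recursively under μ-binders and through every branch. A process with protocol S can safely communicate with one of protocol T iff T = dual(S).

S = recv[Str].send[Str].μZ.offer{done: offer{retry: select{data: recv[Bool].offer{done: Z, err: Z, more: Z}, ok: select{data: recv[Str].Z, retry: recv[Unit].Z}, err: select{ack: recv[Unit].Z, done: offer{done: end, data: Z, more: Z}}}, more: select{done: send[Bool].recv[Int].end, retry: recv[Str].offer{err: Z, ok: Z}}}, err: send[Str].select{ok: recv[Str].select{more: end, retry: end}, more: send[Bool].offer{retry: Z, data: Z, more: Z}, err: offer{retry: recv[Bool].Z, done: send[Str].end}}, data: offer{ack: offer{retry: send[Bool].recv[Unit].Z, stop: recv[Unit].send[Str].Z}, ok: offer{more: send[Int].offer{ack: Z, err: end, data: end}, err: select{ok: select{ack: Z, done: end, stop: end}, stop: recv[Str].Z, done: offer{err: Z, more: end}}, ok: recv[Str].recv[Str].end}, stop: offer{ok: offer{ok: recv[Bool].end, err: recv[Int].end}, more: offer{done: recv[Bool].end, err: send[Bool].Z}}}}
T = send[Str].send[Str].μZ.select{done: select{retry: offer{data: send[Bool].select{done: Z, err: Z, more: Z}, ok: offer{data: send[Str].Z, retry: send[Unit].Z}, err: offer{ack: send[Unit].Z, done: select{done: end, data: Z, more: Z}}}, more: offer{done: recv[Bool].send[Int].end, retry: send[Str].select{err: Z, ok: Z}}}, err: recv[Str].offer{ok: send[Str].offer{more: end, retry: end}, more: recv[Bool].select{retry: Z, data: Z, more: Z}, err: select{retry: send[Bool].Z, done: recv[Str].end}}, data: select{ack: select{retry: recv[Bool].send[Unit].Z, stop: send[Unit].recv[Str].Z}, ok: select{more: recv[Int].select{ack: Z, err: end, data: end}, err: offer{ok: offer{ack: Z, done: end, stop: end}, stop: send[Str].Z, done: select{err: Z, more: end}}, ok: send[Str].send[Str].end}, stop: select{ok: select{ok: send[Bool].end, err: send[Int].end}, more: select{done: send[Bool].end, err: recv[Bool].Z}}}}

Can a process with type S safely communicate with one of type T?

NO

recv[Str] vs send[Str]  match
  send[Str] vs send[Str]  ✗ same direction on both sides — not dual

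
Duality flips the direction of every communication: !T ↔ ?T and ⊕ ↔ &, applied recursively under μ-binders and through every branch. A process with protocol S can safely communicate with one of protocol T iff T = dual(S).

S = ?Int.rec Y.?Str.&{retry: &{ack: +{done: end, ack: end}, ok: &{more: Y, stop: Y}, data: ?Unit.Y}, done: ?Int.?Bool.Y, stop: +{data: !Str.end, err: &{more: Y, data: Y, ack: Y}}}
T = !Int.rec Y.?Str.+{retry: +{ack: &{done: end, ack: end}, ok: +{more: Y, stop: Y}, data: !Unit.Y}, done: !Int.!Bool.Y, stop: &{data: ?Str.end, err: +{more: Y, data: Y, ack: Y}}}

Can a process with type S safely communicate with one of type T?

?Int | !Int  ok
  rec Y | rec Y  ok (μ self-dual)
    ?Str | ?Str  ✗ same direction on both sides — not dual

NO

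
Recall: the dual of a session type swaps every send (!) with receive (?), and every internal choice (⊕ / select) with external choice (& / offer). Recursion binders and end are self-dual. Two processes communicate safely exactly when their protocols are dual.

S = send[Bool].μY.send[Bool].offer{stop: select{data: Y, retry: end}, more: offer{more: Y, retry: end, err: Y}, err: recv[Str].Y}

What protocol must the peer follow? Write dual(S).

recv[Bool].μY.recv[Bool].select{stop: offer{data: Y, retry: end}, more: select{more: Y, retry: end, err: Y}, err: send[Str].Y}

send[Bool] → recv[Bool]
  μY → μY  (rec unchanged)
    send[Bool] → recv[Bool]
      offer{stop,more,err} → select{stop,more,err}  (&→⊕)
        case stop:
          select{data,retry} → offer{data,retry}  (select→offer)
            case data:
              Y self-dual
            case retry:
              end self-dual
        case more:
          offer{more,retry,err} → select{more,retry,err}  (&→⊕)
            case more:
              Y self-dual
            case retry:
              end self-dual
            case err:
              Y self-dual
        case err:
          recv[Str] → send[Str]
            Y self-dual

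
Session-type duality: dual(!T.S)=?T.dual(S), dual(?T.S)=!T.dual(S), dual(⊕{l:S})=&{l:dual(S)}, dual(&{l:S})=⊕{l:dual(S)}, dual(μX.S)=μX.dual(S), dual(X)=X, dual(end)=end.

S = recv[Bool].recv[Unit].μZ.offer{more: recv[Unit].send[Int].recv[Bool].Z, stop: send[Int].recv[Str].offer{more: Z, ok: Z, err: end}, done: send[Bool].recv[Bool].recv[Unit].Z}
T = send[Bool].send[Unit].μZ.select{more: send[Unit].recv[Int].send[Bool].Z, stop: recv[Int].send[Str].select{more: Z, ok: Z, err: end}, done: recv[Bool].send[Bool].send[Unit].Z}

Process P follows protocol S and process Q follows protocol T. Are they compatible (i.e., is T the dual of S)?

recv[Bool] vs send[Bool]  ok
  recv[Unit] vs send[Unit]  ok
    μZ vs μZ  ok (rec unchanged)
      offer{more,stop,done} vs select{more,stop,done}  ok same labels
        case more:
          recv[Unit] vs send[Unit]  ok
            send[Int] vs recv[Int]  ok
              recv[Bool] vs send[Bool]  ok
                Z vs Z  ok
        case stop:
          send[Int] vs recv[Int]  ok
            recv[Str] vs send[Str]  ok
              offer{more,ok,err} vs select{more,ok,err}  ok same labels
                case more:
                  Z vs Z  ok
                case ok:
                  Z vs Z  ok
                case err:
                  end vs end  ok
        case done:
          send[Bool] vs recv[Bool]  ok
            recv[Bool] vs send[Bool]  ok
              recv[Unit] vs send[Unit]  ok
                Z vs Z  ok

YES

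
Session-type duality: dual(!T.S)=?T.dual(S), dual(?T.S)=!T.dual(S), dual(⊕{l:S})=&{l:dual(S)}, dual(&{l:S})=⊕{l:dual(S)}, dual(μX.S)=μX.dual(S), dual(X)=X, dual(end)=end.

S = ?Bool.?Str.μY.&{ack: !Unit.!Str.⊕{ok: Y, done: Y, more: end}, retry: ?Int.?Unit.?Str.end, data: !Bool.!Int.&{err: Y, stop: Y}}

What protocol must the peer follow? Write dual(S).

!Bool.!Str.μY.⊕{ack: ?Unit.?Str.&{ok: Y, done: Y, more: end}, retry: !Int.!Unit.!Str.end, data: ?Bool.?Int.⊕{err: Y, stop: Y}}

?Bool → !Bool
  ?Str → !Str
    μY → μY  (rec unchanged)
      &{ack,retry,data} → ⊕{ack,retry,data}  (offer→select)
        [ack]
          !Unit → ?Unit
            !Str → ?Str
              ⊕{ok,done,more} → &{ok,done,more}  (select→offer)
                [ok]
                  Y ↦ Y
                [done]
                  Y ↦ Y
                [more]
                  end ↦ end
        [retry]
          ?Int → !Int
            ?Unit → !Unit
              ?Str → !Str
                end ↦ end
        [data]
          !Bool → ?Bool
            !Int → ?Int
              &{err,stop} → ⊕{err,stop}  (offer→select)
                [err]
                  Y ↦ Y
                [stop]
                  Y ↦ Y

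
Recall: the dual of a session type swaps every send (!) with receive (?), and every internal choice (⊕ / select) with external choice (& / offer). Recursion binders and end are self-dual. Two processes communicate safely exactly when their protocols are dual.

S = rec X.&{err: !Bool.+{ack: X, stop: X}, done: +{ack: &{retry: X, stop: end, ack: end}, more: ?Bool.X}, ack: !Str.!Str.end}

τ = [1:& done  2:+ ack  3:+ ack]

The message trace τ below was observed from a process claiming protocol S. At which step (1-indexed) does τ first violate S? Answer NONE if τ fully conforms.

3

step 1: & done  match  state: +{ack: &{retry: rec X.…, stop: end, ack: end}, more: ?Bool.rec X.…}
step 2: + ack  match  state: &{retry: rec X.…, stop: end, ack: end}
step 3: got + ack, protocol expects & retry or & stop or & ack  ✗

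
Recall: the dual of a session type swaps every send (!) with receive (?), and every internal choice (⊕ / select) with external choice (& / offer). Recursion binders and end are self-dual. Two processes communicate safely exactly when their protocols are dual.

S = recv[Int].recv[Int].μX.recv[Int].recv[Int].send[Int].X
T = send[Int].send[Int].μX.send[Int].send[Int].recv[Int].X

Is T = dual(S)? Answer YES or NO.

YES

recv[Int] | send[Int]  ✓
  recv[Int] | send[Int]  ✓
    μX | μX  ✓ (rec unchanged)
      recv[Int] | send[Int]  ✓
        recv[Int] | send[Int]  ✓
          send[Int] | recv[Int]  ✓
            X | X  ✓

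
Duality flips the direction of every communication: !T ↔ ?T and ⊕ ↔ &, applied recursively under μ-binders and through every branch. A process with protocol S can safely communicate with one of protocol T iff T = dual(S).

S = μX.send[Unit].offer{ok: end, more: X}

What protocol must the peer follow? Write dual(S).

μX ↦ μX  (binder kept)
  send[Unit] ↦ recv[Unit]
    offer{ok,more} ↦ select{ok,more}  (offer→select)
      [ok]
        end self-dual
      [more]
        X self-dual

μX.recv[Unit].select{ok: end, more: X}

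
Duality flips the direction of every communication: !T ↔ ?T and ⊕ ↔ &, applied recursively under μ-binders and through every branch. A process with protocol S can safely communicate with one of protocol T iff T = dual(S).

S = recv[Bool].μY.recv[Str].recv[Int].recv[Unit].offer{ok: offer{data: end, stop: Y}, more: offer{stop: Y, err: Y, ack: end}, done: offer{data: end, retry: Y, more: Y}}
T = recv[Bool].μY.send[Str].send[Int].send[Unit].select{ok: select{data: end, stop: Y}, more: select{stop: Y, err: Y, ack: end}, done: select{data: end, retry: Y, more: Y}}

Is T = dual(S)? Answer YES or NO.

NO

recv[Bool] vs recv[Bool]  ✗ same direction on both sides — not dual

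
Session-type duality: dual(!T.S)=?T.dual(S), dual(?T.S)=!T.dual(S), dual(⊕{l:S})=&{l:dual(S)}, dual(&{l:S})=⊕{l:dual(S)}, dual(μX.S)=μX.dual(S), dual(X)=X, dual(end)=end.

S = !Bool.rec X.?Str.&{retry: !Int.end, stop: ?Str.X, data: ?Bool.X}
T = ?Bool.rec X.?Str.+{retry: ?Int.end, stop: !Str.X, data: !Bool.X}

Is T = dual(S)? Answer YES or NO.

!Bool ‖ ?Bool  ok
  rec X ‖ rec X  ok (binder kept)
    ?Str ‖ ?Str  ✗ same direction on both sides — not dual

NO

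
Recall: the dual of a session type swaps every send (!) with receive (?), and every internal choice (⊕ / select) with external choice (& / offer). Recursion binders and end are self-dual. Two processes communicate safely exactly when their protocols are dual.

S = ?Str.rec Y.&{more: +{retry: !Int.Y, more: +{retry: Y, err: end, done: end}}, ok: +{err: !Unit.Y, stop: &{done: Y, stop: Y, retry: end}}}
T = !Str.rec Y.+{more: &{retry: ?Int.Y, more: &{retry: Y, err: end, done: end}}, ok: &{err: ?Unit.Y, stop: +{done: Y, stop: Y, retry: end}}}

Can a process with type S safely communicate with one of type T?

YES

?Str | !Str  ✓
  rec Y | rec Y  ✓ (μ self-dual)
    &{more,ok} | +{more,ok}  ✓ labels match
      • more:
        +{retry,more} | &{retry,more}  ✓ labels match
          • retry:
            !Int | ?Int  ✓
              Y | Y  ✓
          • more:
            +{retry,err,done} | &{retry,err,done}  ✓ labels match
              • retry:
                Y | Y  ✓
              • err:
                end | end  ✓
              • done:
                end | end  ✓
      • ok:
        +{err,stop} | &{err,stop}  ✓ labels match
          • err:
            !Unit | ?Unit  ✓
              Y | Y  ✓
          • stop:
            &{done,stop,retry} | +{done,stop,retry}  ✓ labels match
              • done:
                Y | Y  ✓
              • stop:
                Y | Y  ✓
              • retry:
                end | end  ✓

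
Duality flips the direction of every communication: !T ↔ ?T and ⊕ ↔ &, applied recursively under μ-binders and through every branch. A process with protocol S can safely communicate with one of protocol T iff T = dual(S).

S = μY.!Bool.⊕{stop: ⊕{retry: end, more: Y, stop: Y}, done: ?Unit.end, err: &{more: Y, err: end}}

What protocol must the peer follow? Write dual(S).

μY ↦ μY  (μ self-dual)
  !Bool ↦ ?Bool
    ⊕{stop,done,err} ↦ &{stop,done,err}  (⊕→&)
      [stop]
        ⊕{retry,more,stop} ↦ &{retry,more,stop}  (⊕→&)
          [retry]
            end self-dual
          [more]
            Y self-dual
          [stop]
            Y self-dual
      [done]
        ?Unit ↦ !Unit
          end self-dual
      [err]
        &{more,err} ↦ ⊕{more,err}  (&→⊕)
          [more]
            Y self-dual
          [err]
            end self-dual

μY.?Bool.&{stop: &{retry: end, more: Y, stop: Y}, done: !Unit.end, err: ⊕{more: Y, err: end}}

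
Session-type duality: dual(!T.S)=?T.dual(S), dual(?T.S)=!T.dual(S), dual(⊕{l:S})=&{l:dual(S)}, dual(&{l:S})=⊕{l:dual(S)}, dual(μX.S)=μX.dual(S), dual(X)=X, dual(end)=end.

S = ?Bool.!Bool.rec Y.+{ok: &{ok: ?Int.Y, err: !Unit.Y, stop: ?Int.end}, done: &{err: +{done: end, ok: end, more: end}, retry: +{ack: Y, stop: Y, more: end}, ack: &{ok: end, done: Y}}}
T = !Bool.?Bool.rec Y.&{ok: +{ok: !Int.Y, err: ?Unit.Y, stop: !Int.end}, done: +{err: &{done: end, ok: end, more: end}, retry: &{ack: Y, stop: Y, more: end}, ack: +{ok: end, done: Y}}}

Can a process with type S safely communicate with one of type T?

YES

?Bool | !Bool  match
  !Bool | ?Bool  match
    rec Y | rec Y  match (binder kept)
      +{ok,done} | &{ok,done}  match same labels
        case ok:
          &{ok,err,stop} | +{ok,err,stop}  match same labels
            case ok:
              ?Int | !Int  match
                Y | Y  match
            case err:
              !Unit | ?Unit  match
                Y | Y  match
            case stop:
              ?Int | !Int  match
                end | end  match
        case done:
          &{err,retry,ack} | +{err,retry,ack}  match same labels
            case err:
              +{done,ok,more} | &{done,ok,more}  match same labels
                case done:
                  end | end  match
                case ok:
                  end | end  match
                case more:
                  end | end  match
            case retry:
              +{ack,stop,more} | &{ack,stop,more}  match same labels
                case ack:
                  Y | Y  match
                case stop:
                  Y | Y  match
                case more:
                  end | end  match
            case ack:
              &{ok,done} | +{ok,done}  match same labels
                case ok:
                  end | end  match
                case done:
                  Y | Y  match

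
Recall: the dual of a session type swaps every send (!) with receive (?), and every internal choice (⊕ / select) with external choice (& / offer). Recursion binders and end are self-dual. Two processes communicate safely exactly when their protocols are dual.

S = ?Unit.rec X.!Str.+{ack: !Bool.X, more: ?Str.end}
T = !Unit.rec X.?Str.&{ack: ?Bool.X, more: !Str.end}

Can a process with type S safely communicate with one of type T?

?Unit vs !Unit  ✓
  rec X vs rec X  ✓ (μ self-dual)
    !Str vs ?Str  ✓
      +{ack,more} vs &{ack,more}  ✓ labels match
        case ack:
          !Bool vs ?Bool  ✓
            X vs X  ✓
        case more:
          ?Str vs !Str  ✓
            end vs end  ✓

YES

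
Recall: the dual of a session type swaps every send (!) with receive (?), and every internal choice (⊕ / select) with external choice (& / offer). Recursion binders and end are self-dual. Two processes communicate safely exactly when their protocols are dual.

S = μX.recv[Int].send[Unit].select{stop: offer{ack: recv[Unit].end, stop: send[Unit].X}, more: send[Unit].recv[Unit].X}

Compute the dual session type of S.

μX.send[Int].recv[Unit].offer{stop: select{ack: send[Unit].end, stop: recv[Unit].X}, more: recv[Unit].send[Unit].X}

μX ↦ μX  (rec unchanged)
  recv[Int] ↦ send[Int]
    send[Unit] ↦ recv[Unit]
      select{stop,more} ↦ offer{stop,more}  (internal→external)
        • stop:
          offer{ack,stop} ↦ select{ack,stop}  (external→internal)
            • ack:
              recv[Unit] ↦ send[Unit]
                end ↦ end
            • stop:
              send[Unit] ↦ recv[Unit]
                X ↦ X
        • more:
          send[Unit] ↦ recv[Unit]
            recv[Unit] ↦ send[Unit]
              X ↦ X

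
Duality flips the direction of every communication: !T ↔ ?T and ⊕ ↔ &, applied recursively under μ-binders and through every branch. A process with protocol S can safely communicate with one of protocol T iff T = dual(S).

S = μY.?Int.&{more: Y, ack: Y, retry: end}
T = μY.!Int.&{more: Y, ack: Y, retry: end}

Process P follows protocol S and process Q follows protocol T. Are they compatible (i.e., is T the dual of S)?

μY | μY  match (binder kept)
  ?Int | !Int  match
    &{more,ack,retry} | &{more,ack,retry}  ✗ choice polarity not flipped — not dual

NO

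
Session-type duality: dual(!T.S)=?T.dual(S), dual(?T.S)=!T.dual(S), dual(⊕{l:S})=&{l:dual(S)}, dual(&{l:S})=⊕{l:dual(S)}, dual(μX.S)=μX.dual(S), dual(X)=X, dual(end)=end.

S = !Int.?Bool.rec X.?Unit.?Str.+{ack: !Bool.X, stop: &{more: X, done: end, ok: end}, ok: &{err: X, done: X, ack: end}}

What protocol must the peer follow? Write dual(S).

?Int.!Bool.rec X.!Unit.!Str.&{ack: ?Bool.X, stop: +{more: X, done: end, ok: end}, ok: +{err: X, done: X, ack: end}}

!Int = ?Int
  ?Bool = !Bool
    rec X = rec X  (rec unchanged)
      ?Unit = !Unit
        ?Str = !Str
          +{ack,stop,ok} = &{ack,stop,ok}  (select→offer)
            case ack:
              !Bool = ?Bool
                X self-dual
            case stop:
              &{more,done,ok} = +{more,done,ok}  (&→⊕)
                case more:
                  X self-dual
                case done:
                  end self-dual
                case ok:
                  end self-dual
            case ok:
              &{err,done,ack} = +{err,done,ack}  (&→⊕)
                case err:
                  X self-dual
                case done:
                  X self-dual
                case ack:
                  end self-dual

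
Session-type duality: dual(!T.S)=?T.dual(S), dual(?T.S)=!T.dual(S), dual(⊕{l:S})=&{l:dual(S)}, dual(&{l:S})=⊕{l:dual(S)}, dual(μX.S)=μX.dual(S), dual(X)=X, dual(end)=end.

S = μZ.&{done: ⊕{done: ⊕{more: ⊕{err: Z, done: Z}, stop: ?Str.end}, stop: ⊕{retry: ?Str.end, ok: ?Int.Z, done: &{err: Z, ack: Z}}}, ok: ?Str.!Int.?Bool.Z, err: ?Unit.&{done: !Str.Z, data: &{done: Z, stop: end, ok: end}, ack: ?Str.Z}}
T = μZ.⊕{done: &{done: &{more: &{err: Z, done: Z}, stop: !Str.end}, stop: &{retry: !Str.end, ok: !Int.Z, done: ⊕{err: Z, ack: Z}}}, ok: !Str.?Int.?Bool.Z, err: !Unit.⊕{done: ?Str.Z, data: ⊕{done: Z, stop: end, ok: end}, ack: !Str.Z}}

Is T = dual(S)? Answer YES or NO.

NO

μZ ‖ μZ  ✓ (rec unchanged)
  &{done,ok,err} ‖ ⊕{done,ok,err}  ✓ same labels
    [done]
      ⊕{done,stop} ‖ &{done,stop}  ✓ same labels
        [done]
          ⊕{more,stop} ‖ &{more,stop}  ✓ same labels
            [more]
              ⊕{err,done} ‖ &{err,done}  ✓ same labels
                [err]
                  Z ‖ Z  ✓
                [done]
                  Z ‖ Z  ✓
            [stop]
              ?Str ‖ !Str  ✓
                end ‖ end  ✓
        [stop]
          ⊕{retry,ok,done} ‖ &{retry,ok,done}  ✓ same labels
            [retry]
              ?Str ‖ !Str  ✓
                end ‖ end  ✓
            [ok]
              ?Int ‖ !Int  ✓
                Z ‖ Z  ✓
            [done]
              &{err,ack} ‖ ⊕{err,ack}  ✓ same labels
                [err]
                  Z ‖ Z  ✓
                [ack]
                  Z ‖ Z  ✓
    [ok]
      ?Str ‖ !Str  ✓
        !Int ‖ ?Int  ✓
          ?Bool ‖ ?Bool  ✗ same direction on both sides — not dual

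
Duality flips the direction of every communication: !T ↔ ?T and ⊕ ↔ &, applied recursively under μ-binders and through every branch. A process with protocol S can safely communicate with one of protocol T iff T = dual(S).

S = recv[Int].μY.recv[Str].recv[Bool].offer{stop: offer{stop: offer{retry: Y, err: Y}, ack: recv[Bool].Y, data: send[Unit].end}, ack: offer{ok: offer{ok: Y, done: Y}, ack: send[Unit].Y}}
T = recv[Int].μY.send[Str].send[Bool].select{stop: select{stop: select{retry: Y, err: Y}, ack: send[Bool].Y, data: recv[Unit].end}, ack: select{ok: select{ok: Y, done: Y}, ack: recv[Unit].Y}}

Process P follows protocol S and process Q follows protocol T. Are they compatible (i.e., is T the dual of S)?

NO

recv[Int] | recv[Int]  ✗ same direction on both sides — not dual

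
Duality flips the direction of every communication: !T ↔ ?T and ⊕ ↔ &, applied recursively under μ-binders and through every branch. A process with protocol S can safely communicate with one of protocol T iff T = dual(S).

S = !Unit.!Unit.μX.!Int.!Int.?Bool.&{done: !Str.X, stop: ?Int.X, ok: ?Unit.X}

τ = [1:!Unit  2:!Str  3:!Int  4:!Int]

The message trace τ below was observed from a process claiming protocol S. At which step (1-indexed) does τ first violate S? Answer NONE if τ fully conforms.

@1 !Unit  match  state: !Unit.μX.…
@2 got !Str, protocol expects !Unit  ✗

2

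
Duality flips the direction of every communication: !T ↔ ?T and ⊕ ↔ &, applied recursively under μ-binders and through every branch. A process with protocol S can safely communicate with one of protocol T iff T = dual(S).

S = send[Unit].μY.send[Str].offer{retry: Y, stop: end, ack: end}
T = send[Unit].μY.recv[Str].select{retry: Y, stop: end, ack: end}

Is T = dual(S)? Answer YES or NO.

NO

send[Unit] vs send[Unit]  ✗ same direction on both sides — not dual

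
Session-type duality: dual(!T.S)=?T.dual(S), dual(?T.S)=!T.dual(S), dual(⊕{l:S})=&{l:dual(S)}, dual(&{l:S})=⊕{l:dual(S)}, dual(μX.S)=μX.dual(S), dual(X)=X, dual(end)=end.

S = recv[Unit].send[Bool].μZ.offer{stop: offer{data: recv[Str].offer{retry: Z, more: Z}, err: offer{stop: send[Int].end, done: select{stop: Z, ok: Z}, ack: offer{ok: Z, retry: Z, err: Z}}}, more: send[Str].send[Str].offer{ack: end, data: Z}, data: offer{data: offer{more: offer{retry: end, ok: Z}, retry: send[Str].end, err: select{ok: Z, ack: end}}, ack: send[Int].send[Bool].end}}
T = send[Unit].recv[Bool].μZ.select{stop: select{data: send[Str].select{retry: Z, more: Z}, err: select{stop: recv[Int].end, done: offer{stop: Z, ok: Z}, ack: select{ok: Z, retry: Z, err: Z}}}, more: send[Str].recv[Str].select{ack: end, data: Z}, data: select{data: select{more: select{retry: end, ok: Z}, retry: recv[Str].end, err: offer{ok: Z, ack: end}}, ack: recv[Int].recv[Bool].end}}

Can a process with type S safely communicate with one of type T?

recv[Unit] | send[Unit]  ok
  send[Bool] | recv[Bool]  ok
    μZ | μZ  ok (binder kept)
      offer{stop,more,data} | select{stop,more,data}  ok same labels
        • stop:
          offer{data,err} | select{data,err}  ok same labels
            • data:
              recv[Str] | send[Str]  ok
                offer{retry,more} | select{retry,more}  ok same labels
                  • retry:
                    Z | Z  ok
                  • more:
                    Z | Z  ok
            • err:
              offer{stop,done,ack} | select{stop,done,ack}  ok same labels
                • stop:
                  send[Int] | recv[Int]  ok
                    end | end  ok
                • done:
                  select{stop,ok} | offer{stop,ok}  ok same labels
                    • stop:
                      Z | Z  ok
                    • ok:
                      Z | Z  ok
                • ack:
                  offer{ok,retry,err} | select{ok,retry,err}  ok same labels
                    • ok:
                      Z | Z  ok
                    • retry:
                      Z | Z  ok
                    • err:
                      Z | Z  ok
        • more:
          send[Str] | send[Str]  ✗ same direction on both sides — not dual

NO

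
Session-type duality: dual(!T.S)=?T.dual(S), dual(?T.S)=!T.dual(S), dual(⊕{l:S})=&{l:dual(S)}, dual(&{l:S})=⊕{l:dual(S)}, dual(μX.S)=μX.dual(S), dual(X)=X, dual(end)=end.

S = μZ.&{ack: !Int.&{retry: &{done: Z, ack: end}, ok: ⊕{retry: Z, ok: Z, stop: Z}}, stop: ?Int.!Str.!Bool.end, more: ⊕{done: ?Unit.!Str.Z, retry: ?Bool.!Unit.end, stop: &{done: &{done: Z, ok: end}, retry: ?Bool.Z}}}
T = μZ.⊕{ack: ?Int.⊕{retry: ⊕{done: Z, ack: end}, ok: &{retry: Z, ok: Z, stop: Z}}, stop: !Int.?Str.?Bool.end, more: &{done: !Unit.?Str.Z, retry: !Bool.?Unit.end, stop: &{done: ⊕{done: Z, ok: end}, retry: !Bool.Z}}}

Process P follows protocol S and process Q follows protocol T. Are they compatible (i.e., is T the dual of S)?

NO

μZ vs μZ  ok (μ self-dual)
  &{ack,stop,more} vs ⊕{ack,stop,more}  ok labels match
    case ack:
      !Int vs ?Int  ok
        &{retry,ok} vs ⊕{retry,ok}  ok labels match
          case retry:
            &{done,ack} vs ⊕{done,ack}  ok labels match
              case done:
                Z vs Z  ok
              case ack:
                end vs end  ok
          case ok:
            ⊕{retry,ok,stop} vs &{retry,ok,stop}  ok labels match
              case retry:
                Z vs Z  ok
              case ok:
                Z vs Z  ok
              case stop:
                Z vs Z  ok
    case stop:
      ?Int vs !Int  ok
        !Str vs ?Str  ok
          !Bool vs ?Bool  ok
            end vs end  ok
    case more:
      ⊕{done,retry,stop} vs &{done,retry,stop}  ok labels match
        case done:
          ?Unit vs !Unit  ok
            !Str vs ?Str  ok
              Z vs Z  ok
        case retry:
          ?Bool vs !Bool  ok
            !Unit vs ?Unit  ok
              end vs end  ok
        case stop:
          &{done,retry} vs &{done,retry}  ✗ choice polarity not flipped — not dual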